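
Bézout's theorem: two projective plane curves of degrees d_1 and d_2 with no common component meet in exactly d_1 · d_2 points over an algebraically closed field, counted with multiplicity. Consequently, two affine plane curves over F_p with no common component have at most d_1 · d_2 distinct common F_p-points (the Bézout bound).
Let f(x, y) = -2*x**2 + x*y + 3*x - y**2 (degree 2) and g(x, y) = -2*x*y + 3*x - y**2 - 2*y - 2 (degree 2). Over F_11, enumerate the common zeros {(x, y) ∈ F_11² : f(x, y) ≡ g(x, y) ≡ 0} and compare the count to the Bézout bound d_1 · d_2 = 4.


Common zeros: {(8, 4)}; count = 1; Bézout bound = 4.

deg(f) = 2, deg(g) = 2, so Bézout bound = 4.
Scan x ∈ F_11. For each x, list the y ∈ F_11 with f(x, y) ≡ 0 and those with g(x, y) ≡ 0 (mod 11); the common zeros in that column are the intersection.
  x = 0: f ≡ 0 at y ∈ {0}; g ≡ 0 at y ∈ ∅; common: ∅.
  x = 1: f ≡ 0 at y ∈ {4, 8}; g ≡ 0 at y ∈ {2, 5}; common: ∅.
  x = 2: f ≡ 0 at y ∈ ∅; g ≡ 0 at y ∈ ∅; common: ∅.
  x = 3: f ≡ 0 at y ∈ ∅; g ≡ 0 at y ∈ {6, 8}; common: ∅.
  x = 4: f ≡ 0 at y ∈ ∅; g ≡ 0 at y ∈ ∅; common: ∅.
  x = 5: f ≡ 0 at y ∈ ∅; g ≡ 0 at y ∈ {1, 9}; common: ∅.
  x = 6: f ≡ 0 at y ∈ ∅; g ≡ 0 at y ∈ ∅; common: ∅.
  x = 7: f ≡ 0 at y ∈ {0, 7}; g ≡ 0 at y ∈ ∅; common: ∅.
  x = 8: f ≡ 0 at y ∈ {4}; g ≡ 0 at y ∈ {0, 4}; common: {4}.
  x = 9: f ≡ 0 at y ∈ {2, 7}; g ≡ 0 at y ∈ {3, 10}; common: ∅.
  x = 10: f ≡ 0 at y ∈ {2, 8}; g ≡ 0 at y ∈ ∅; common: ∅.
Collecting: common zeros = {(8, 4)}, so the count is 1.
Comparison with the Bézout bound: 1 ≤ 4 = deg(f)·deg(g), as expected for curves with no common component (the affine F_11-count falls short of the bound because intersections may lie at infinity, over extension fields, or carry multiplicity).


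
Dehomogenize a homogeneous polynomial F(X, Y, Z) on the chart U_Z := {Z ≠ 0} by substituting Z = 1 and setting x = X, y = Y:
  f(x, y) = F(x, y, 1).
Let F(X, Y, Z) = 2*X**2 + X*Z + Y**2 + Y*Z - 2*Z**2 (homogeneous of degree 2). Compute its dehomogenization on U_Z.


f(x, y) = 2*x**2 + x + y**2 + y - 2

On U_Z we set Z = 1. Each monomial c·X^i·Y^j·Z^k in F becomes c·x^i·y^j·1^k = c·x^i·y^j.
Substituting Z = 1: F(X, Y, 1) = 2*x**2 + x + y**2 + y - 2.
Note: deg(f) ≤ deg(F) = 2; strict inequality happens when F is divisible by Z (lost terms).


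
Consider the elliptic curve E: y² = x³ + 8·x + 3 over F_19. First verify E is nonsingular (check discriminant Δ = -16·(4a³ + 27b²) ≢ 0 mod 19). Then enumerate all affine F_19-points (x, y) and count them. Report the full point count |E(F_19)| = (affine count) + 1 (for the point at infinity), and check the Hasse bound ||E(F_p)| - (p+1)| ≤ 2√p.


Affine points = {(3, 4), (3, 15), (4, 2), (4, 17), (5, 4), (5, 15), (6, 1), (6, 18), (8, 3), (8, 16), (9, 5), (9, 14), (10, 0), (11, 4), (11, 15), (13, 9), (13, 10), (14, 3), (14, 16), (16, 3), (16, 16), (17, 6), (17, 13)}; affine count = 23; |E(F_19)| = 24.

Discriminant check: Δ ∝ 4a³ + 27b² = 4·8³ + 27·3² = 4·512 + 27·9 ≡ 11 (mod 19). Nonzero ⇒ E is nonsingular.
For each x ∈ F_19, compute rhs = x³ + 8·x + 3 mod 19, then count y ∈ F_19 with y² ≡ rhs.
  x = 0: rhs = 3, matching y values: none (0 points).
  x = 1: rhs = 12, matching y values: none (0 points).
  x = 2: rhs = 8, matching y values: none (0 points).
  x = 3: rhs = 16, matching y values: 4, 15 (2 points).
  x = 4: rhs = 4, matching y values: 2, 17 (2 points).
  x = 5: rhs = 16, matching y values: 4, 15 (2 points).
  x = 6: rhs = 1, matching y values: 1, 18 (2 points).
  x = 7: rhs = 3, matching y values: none (0 points).
  x = 8: rhs = 9, matching y values: 3, 16 (2 points).
  x = 9: rhs = 6, matching y values: 5, 14 (2 points).
  x = 10: rhs = 0, matching y values: 0 (1 points).
  x = 11: rhs = 16, matching y values: 4, 15 (2 points).
  x = 12: rhs = 3, matching y values: none (0 points).
  x = 13: rhs = 5, matching y values: 9, 10 (2 points).
  x = 14: rhs = 9, matching y values: 3, 16 (2 points).
  x = 15: rhs = 2, matching y values: none (0 points).
  x = 16: rhs = 9, matching y values: 3, 16 (2 points).
  x = 17: rhs = 17, matching y values: 6, 13 (2 points).
  x = 18: rhs = 13, matching y values: none (0 points).
Total affine count: 23.
Full point count |E(F_19)| = 23 + 1 = 24.
Hasse bound: |24 − (19+1)| = |4| = 4 ≤ 2√19 ≈ 8.7178 ✓.


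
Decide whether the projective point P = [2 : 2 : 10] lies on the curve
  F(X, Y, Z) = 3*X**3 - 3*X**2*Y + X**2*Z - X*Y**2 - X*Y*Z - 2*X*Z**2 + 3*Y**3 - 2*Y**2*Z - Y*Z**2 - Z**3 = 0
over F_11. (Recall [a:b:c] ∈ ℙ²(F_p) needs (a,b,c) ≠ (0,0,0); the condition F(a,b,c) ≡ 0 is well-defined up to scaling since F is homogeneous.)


F(2,2,10) ≡ 8 (mod 11); P is NOT on the curve.

Evaluate F(2, 2, 10) term-by-term (mod 11).
  3*X**3 ↦ 3·8·1·1 = 24
  -3*X**2*Y ↦ -3·4·2·1 = -24
  X**2*Z ↦ 1·4·1·10 = 40
  -X*Y**2 ↦ -1·2·4·1 = -8
  -X*Y*Z ↦ -1·2·2·10 = -40
  -2*X*Z**2 ↦ -2·2·1·100 = -400
  3*Y**3 ↦ 3·1·8·1 = 24
  -2*Y**2*Z ↦ -2·1·4·10 = -80
  -Y*Z**2 ↦ -1·1·2·100 = -200
  -Z**3 ↦ -1·1·1·1000 = -1000
Sum: F(2, 2, 10) = (24) + (-24) + (40) + (-8) + (-40) + (-400) + (24) + (-80) + (-200) + (-1000) = -1664.
Reducing mod 11: -1664 ≡ 8 (mod 11).
Since F(a, b, c) ≡ 8 ≠ 0 (mod 11), P does NOT lie on the curve.


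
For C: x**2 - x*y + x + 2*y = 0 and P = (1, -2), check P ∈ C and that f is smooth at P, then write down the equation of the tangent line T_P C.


Tangent line at P: 5*x + y - 3 = 0.

Step 1: f(1, -2) = 0, so P lies on C.
Step 2: partial derivatives
  f_x(x, y) = 2*x - y + 1, f_y(x, y) = 2 - x.
  f_x(P) = 5, f_y(P) = 1 (gradient nonzero, so P is smooth).
Step 3: tangent line at P: 5·(x − 1) + 1·(y − -2) = 0.
Expanding: 5*x + y - 3 = 0.


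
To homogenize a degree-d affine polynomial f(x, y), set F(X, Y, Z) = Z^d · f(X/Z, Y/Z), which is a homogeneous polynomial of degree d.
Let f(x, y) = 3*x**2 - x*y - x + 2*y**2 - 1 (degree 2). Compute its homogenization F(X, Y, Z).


F(X, Y, Z) = 3*X**2 - X*Y - X*Z + 2*Y**2 - Z**2

deg(f) = 2.
Substitute x = X/Z, y = Y/Z into f, then multiply by Z^2.
  monomial 3·x^2·y^0 ↦ 3·X^2·Y^0·Z^0.
  monomial -1·x^1·y^1 ↦ -1·X^1·Y^1·Z^0.
  monomial -1·x^1·y^0 ↦ -1·X^1·Y^0·Z^1.
  monomial 2·x^0·y^2 ↦ 2·X^0·Y^2·Z^0.
  monomial -1·x^0·y^0 ↦ -1·X^0·Y^0·Z^2.
Collecting: F(X, Y, Z) = 3*X**2 - X*Y - X*Z + 2*Y**2 - Z**2.


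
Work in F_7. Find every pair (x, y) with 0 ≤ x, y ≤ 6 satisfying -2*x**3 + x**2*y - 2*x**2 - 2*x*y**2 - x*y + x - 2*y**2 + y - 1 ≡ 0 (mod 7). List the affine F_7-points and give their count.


Affine F_7-points: {(0, 2), (1, 1), (3, 0), (4, 1), (5, 1), (5, 6), (6, 3)}; count = 7.

For each of the 49 pairs (x, y) ∈ F_7², evaluate f(x, y) mod 7. Record the zeros.
  x = 0: [0↦6, 1↦5, 2↦0, 3↦5, 4↦6, 5↦3, 6↦3]  zeros at y ∈ {2}
  x = 1: [0↦3, 1↦0, 2↦3, 3↦5, 4↦6, 5↦6, 6↦5]  zeros at y ∈ {1}
  x = 2: [0↦5, 1↦2, 2↦1, 3↦2, 4↦5, 5↦3, 6↦3]  zeros at y ∈ ∅
  x = 3: [0↦0, 1↦6, 2↦3, 3↦5, 4↦5, 5↦3, 6↦6]  zeros at y ∈ {0}
  x = 4: [0↦4, 1↦0, 2↦4, 3↦2, 4↦1, 5↦1, 6↦2]  zeros at y ∈ {1}
  x = 5: [0↦5, 1↦0, 2↦6, 3↦2, 4↦2, 5↦6, 6↦0]  zeros at y ∈ {1, 6}
  x = 6: [0↦5, 1↦1, 2↦4, 3↦0, 4↦3, 5↦6, 6↦2]  zeros at y ∈ {3}
Collecting zeros: affine points = {(0, 2), (1, 1), (3, 0), (4, 1), (5, 1), (5, 6), (6, 3)}.
Total count |C(F_7)_aff| = 7.


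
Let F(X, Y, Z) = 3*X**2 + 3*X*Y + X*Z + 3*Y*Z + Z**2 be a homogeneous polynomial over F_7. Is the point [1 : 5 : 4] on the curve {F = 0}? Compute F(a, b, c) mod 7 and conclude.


F(1,5,4) ≡ 0 (mod 7); P is on the curve.

Evaluate F(1, 5, 4) term-by-term (mod 7).
  3*X**2 ↦ 3·1·1·1 = 3
  3*X*Y ↦ 3·1·5·1 = 15
  X*Z ↦ 1·1·1·4 = 4
  3*Y*Z ↦ 3·1·5·4 = 60
  Z**2 ↦ 1·1·1·16 = 16
Sum: F(1, 5, 4) = (3) + (15) + (4) + (60) + (16) = 98.
Reducing mod 7: 98 ≡ 0 (mod 7).
Since F(a, b, c) ≡ 0 (mod 7), P lies on the curve.


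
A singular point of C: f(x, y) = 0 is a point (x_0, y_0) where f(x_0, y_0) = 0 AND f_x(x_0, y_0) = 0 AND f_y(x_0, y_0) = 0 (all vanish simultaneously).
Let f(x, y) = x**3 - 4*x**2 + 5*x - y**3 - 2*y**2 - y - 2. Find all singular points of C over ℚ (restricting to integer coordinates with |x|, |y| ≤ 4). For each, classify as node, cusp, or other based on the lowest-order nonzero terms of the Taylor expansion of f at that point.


Singular points: {(1, -1)}; classification: node.

Compute partial derivatives:
  f_x = 3*x**2 - 8*x + 5.
  f_y = -3*y**2 - 4*y - 1.
Scan x_0 ∈ {−4, ..., 4}. For each x_0, f_y(x_0, y) is a polynomial in y; find its integer roots y ∈ {−4, ..., 4}, then test f_x and f at those candidates.
  x = -4: f_y(-4, y) = -3*y**2 - 4*y - 1; vanishes at y ∈ {-1}. (-4, -1): f_x = 85 ≠ 0.
  x = -3: f_y(-3, y) = -3*y**2 - 4*y - 1; vanishes at y ∈ {-1}. (-3, -1): f_x = 56 ≠ 0.
  x = -2: f_y(-2, y) = -3*y**2 - 4*y - 1; vanishes at y ∈ {-1}. (-2, -1): f_x = 33 ≠ 0.
  x = -1: f_y(-1, y) = -3*y**2 - 4*y - 1; vanishes at y ∈ {-1}. (-1, -1): f_x = 16 ≠ 0.
  x = 0: f_y(0, y) = -3*y**2 - 4*y - 1; vanishes at y ∈ {-1}. (0, -1): f_x = 5 ≠ 0.
  x = 1: f_y(1, y) = -3*y**2 - 4*y - 1; vanishes at y ∈ {-1}. (1, -1): f_x = 0, f = 0 — SINGULAR.
  x = 2: f_y(2, y) = -3*y**2 - 4*y - 1; vanishes at y ∈ {-1}. (2, -1): f_x = 1 ≠ 0.
  x = 3: f_y(3, y) = -3*y**2 - 4*y - 1; vanishes at y ∈ {-1}. (3, -1): f_x = 8 ≠ 0.
  x = 4: f_y(4, y) = -3*y**2 - 4*y - 1; vanishes at y ∈ {-1}. (4, -1): f_x = 21 ≠ 0.
Only singular point on the grid: (1, -1).
Classify: substitute x = 1 + u, y = -1 + v and expand: f = u**3 - u**2 - v**3 + v**2.
No constant or linear terms (consistent with a singular point). Quadratic part: -u**2 + v**2. Cubic part: u**3 - v**3.
The quadratic part v**2 - u**2 = (v − u)(v + u) splits into two distinct linear factors, so there are two distinct tangent lines y − -1 = ±(x − 1) — this is a node (ordinary double point).
Classification: node.


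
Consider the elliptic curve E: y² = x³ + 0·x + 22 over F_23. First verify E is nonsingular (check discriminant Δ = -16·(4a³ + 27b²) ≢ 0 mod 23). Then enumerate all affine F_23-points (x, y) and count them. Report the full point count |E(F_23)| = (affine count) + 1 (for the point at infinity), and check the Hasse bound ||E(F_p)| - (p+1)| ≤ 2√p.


Affine points = {(1, 0), (3, 7), (3, 16), (5, 3), (5, 20), (6, 10), (6, 13), (12, 5), (12, 18), (14, 11), (14, 12), (15, 4), (15, 19), (16, 1), (16, 22), (17, 6), (17, 17), (18, 9), (18, 14), (19, 2), (19, 21), (20, 8), (20, 15)}; affine count = 23; |E(F_23)| = 24.

Discriminant check: Δ ∝ 4a³ + 27b² = 4·0³ + 27·22² = 4·0 + 27·484 ≡ 4 (mod 23). Nonzero ⇒ E is nonsingular.
For each x ∈ F_23, compute rhs = x³ + 0·x + 22 mod 23, then count y ∈ F_23 with y² ≡ rhs.
  x = 0: rhs = 22, matching y values: none (0 points).
  x = 1: rhs = 0, matching y values: 0 (1 points).
  x = 2: rhs = 7, matching y values: none (0 points).
  x = 3: rhs = 3, matching y values: 7, 16 (2 points).
  x = 4: rhs = 17, matching y values: none (0 points).
  x = 5: rhs = 9, matching y values: 3, 20 (2 points).
  x = 6: rhs = 8, matching y values: 10, 13 (2 points).
  x = 7: rhs = 20, matching y values: none (0 points).
  x = 8: rhs = 5, matching y values: none (0 points).
  x = 9: rhs = 15, matching y values: none (0 points).
  x = 10: rhs = 10, matching y values: none (0 points).
  x = 11: rhs = 19, matching y values: none (0 points).
  x = 12: rhs = 2, matching y values: 5, 18 (2 points).
  x = 13: rhs = 11, matching y values: none (0 points).
  x = 14: rhs = 6, matching y values: 11, 12 (2 points).
  x = 15: rhs = 16, matching y values: 4, 19 (2 points).
  x = 16: rhs = 1, matching y values: 1, 22 (2 points).
  x = 17: rhs = 13, matching y values: 6, 17 (2 points).
  x = 18: rhs = 12, matching y values: 9, 14 (2 points).
  x = 19: rhs = 4, matching y values: 2, 21 (2 points).
  x = 20: rhs = 18, matching y values: 8, 15 (2 points).
  x = 21: rhs = 14, matching y values: none (0 points).
  x = 22: rhs = 21, matching y values: none (0 points).
Total affine count: 23.
Full point count |E(F_23)| = 23 + 1 = 24.
Hasse bound: |24 − (23+1)| = |0| = 0 ≤ 2√23 ≈ 9.5917 ✓.


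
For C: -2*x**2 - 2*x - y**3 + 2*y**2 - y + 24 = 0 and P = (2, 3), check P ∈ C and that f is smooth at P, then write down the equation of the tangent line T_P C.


Tangent line at P: -10*x - 16*y + 68 = 0.

Step 1: f(2, 3) = 0, so P lies on C.
Step 2: partial derivatives
  f_x(x, y) = -4*x - 2, f_y(x, y) = -3*y**2 + 4*y - 1.
  f_x(P) = -10, f_y(P) = -16 (gradient nonzero, so P is smooth).
Step 3: tangent line at P: -10·(x − 2) + -16·(y − 3) = 0.
Expanding: -10*x - 16*y + 68 = 0.


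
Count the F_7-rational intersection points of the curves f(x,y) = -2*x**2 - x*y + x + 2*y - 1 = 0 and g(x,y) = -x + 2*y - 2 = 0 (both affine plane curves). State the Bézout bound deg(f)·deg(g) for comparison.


Common zeros: {(2, 2), (4, 3)}; count = 2; Bézout bound = 2.

deg(f) = 2, deg(g) = 1, so Bézout bound = 2.
Scan x ∈ F_7. For each x, list the y ∈ F_7 with f(x, y) ≡ 0 and those with g(x, y) ≡ 0 (mod 7); the common zeros in that column are the intersection.
  x = 0: f ≡ 0 at y ∈ {4}; g ≡ 0 at y ∈ {1}; common: ∅.
  x = 1: f ≡ 0 at y ∈ {2}; g ≡ 0 at y ∈ {5}; common: ∅.
  x = 2: f ≡ 0 at y ∈ {0, 1, 2, 3, 4, 5, 6}; g ≡ 0 at y ∈ {2}; common: {2}.
  x = 3: f ≡ 0 at y ∈ {5}; g ≡ 0 at y ∈ {6}; common: ∅.
  x = 4: f ≡ 0 at y ∈ {3}; g ≡ 0 at y ∈ {3}; common: {3}.
  x = 5: f ≡ 0 at y ∈ {1}; g ≡ 0 at y ∈ {0}; common: ∅.
  x = 6: f ≡ 0 at y ∈ {6}; g ≡ 0 at y ∈ {4}; common: ∅.
Collecting: common zeros = {(2, 2), (4, 3)}, so the count is 2.
Comparison with the Bézout bound: 2 ≤ 2 = deg(f)·deg(g), as expected for curves with no common component (the bound is attained).


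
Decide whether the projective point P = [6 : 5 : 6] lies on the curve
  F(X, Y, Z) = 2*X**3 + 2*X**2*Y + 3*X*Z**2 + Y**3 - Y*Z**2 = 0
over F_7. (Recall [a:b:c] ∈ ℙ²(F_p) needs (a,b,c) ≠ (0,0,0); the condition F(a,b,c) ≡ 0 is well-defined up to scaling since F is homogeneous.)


F(6,5,6) ≡ 6 (mod 7); P is NOT on the curve.

Evaluate F(6, 5, 6) term-by-term (mod 7).
  2*X**3 ↦ 2·216·1·1 = 432
  2*X**2*Y ↦ 2·36·5·1 = 360
  3*X*Z**2 ↦ 3·6·1·36 = 648
  Y**3 ↦ 1·1·125·1 = 125
  -Y*Z**2 ↦ -1·1·5·36 = -180
Sum: F(6, 5, 6) = (432) + (360) + (648) + (125) + (-180) = 1385.
Reducing mod 7: 1385 ≡ 6 (mod 7).
Since F(a, b, c) ≡ 6 ≠ 0 (mod 7), P does NOT lie on the curve.


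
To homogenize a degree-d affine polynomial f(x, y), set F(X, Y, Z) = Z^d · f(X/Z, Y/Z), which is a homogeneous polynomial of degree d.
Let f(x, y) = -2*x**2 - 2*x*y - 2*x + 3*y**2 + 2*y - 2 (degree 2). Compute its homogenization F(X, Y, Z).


F(X, Y, Z) = -2*X**2 - 2*X*Y - 2*X*Z + 3*Y**2 + 2*Y*Z - 2*Z**2

deg(f) = 2.
Substitute x = X/Z, y = Y/Z into f, then multiply by Z^2.
  monomial -2·x^2·y^0 ↦ -2·X^2·Y^0·Z^0.
  monomial -2·x^1·y^1 ↦ -2·X^1·Y^1·Z^0.
  monomial -2·x^1·y^0 ↦ -2·X^1·Y^0·Z^1.
  monomial 3·x^0·y^2 ↦ 3·X^0·Y^2·Z^0.
  monomial 2·x^0·y^1 ↦ 2·X^0·Y^1·Z^1.
  monomial -2·x^0·y^0 ↦ -2·X^0·Y^0·Z^2.
Collecting: F(X, Y, Z) = -2*X**2 - 2*X*Y - 2*X*Z + 3*Y**2 + 2*Y*Z - 2*Z**2.


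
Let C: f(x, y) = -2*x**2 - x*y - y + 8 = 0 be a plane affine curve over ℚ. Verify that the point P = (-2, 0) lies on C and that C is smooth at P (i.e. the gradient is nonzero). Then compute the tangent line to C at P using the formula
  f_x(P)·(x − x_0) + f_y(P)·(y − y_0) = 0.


Tangent line at P: 8*x + y + 16 = 0.

Step 1: f(-2, 0) = 0, so P lies on C.
Step 2: partial derivatives
  f_x(x, y) = -4*x - y, f_y(x, y) = -x - 1.
  f_x(P) = 8, f_y(P) = 1 (gradient nonzero, so P is smooth).
Step 3: tangent line at P: 8·(x − -2) + 1·(y − 0) = 0.
Expanding: 8*x + y + 16 = 0.


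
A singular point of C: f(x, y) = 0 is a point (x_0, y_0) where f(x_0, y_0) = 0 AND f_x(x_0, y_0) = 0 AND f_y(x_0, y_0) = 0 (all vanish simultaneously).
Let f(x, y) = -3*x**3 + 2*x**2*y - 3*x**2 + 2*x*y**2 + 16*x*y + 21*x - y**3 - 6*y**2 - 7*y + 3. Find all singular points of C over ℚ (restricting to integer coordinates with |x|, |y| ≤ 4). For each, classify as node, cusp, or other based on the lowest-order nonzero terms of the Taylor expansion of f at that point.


Singular points: {(-1, -3)}; classification: cusp.

Compute partial derivatives:
  f_x = -9*x**2 + 4*x*y - 6*x + 2*y**2 + 16*y + 21.
  f_y = 2*x**2 + 4*x*y + 16*x - 3*y**2 - 12*y - 7.
Scan x_0 ∈ {−4, ..., 4}. For each x_0, f_y(x_0, y) is a polynomial in y; find its integer roots y ∈ {−4, ..., 4}, then test f_x and f at those candidates.
  x = -4: f_y(-4, y) = -3*y**2 - 28*y - 39; no integer root y with |y| ≤ 4.
  x = -3: f_y(-3, y) = -3*y**2 - 24*y - 37; no integer root y with |y| ≤ 4.
  x = -2: f_y(-2, y) = -3*y**2 - 20*y - 31; no integer root y with |y| ≤ 4.
  x = -1: f_y(-1, y) = -3*y**2 - 16*y - 21; vanishes at y ∈ {-3}. (-1, -3): f_x = 0, f = 0 — SINGULAR.
  x = 0: f_y(0, y) = -3*y**2 - 12*y - 7; no integer root y with |y| ≤ 4.
  x = 1: f_y(1, y) = -3*y**2 - 8*y + 11; vanishes at y ∈ {1}. (1, 1): f_x = 28 ≠ 0.
  x = 2: f_y(2, y) = -3*y**2 - 4*y + 33; no integer root y with |y| ≤ 4.
  x = 3: f_y(3, y) = 59 - 3*y**2; no integer root y with |y| ≤ 4.
  x = 4: f_y(4, y) = -3*y**2 + 4*y + 89; no integer root y with |y| ≤ 4.
Only singular point on the grid: (-1, -3).
Classify: substitute x = -1 + u, y = -3 + v and expand: f = -3*u**3 + 2*u**2*v + 2*u*v**2 - v**3 + v**2.
No constant or linear terms (consistent with a singular point). Quadratic part: v**2. Cubic part: -3*u**3 + 2*u**2*v + 2*u*v**2 - v**3.
The quadratic part v**2 is a perfect square, so there is a single (double) tangent line v = 0, i.e. y = -3. Restricting the cubic part to that line (v = 0) leaves -3*u**3 ≠ 0, so f is not divisible by v and the branch is v² ≈ 3*u**3 to lowest order — this is a cusp.
Classification: cusp.


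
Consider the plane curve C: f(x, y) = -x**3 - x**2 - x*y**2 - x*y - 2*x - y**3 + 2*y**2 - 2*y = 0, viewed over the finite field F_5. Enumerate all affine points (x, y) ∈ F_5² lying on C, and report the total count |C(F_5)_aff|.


Affine F_5-points: {(0, 0), (0, 3), (0, 4), (2, 3)}; count = 4.

For each of the 25 pairs (x, y) ∈ F_5², evaluate f(x, y) mod 5. Record the zeros.
  x = 0: [0↦0, 1↦4, 2↦1, 3↦0, 4↦0]  zeros at y ∈ {0, 3, 4}
  x = 1: [0↦1, 1↦3, 2↦1, 3↦4, 4↦1]  zeros at y ∈ ∅
  x = 2: [0↦4, 1↦4, 2↦3, 3↦0, 4↦4]  zeros at y ∈ {3}
  x = 3: [0↦3, 1↦1, 2↦1, 3↦2, 4↦3]  zeros at y ∈ ∅
  x = 4: [0↦2, 1↦3, 2↦4, 3↦4, 4↦2]  zeros at y ∈ ∅
Collecting zeros: affine points = {(0, 0), (0, 3), (0, 4), (2, 3)}.
Total count |C(F_5)_aff| = 4.


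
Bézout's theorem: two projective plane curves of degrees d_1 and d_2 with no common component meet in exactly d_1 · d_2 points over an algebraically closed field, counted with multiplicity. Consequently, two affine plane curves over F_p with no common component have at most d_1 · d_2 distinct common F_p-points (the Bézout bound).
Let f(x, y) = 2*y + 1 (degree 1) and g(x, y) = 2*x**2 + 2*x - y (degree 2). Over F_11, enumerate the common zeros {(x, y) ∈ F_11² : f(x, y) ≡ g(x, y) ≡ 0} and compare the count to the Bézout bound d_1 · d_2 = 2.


Common zeros: {(5, 5)}; count = 1; Bézout bound = 2.

deg(f) = 1, deg(g) = 2, so Bézout bound = 2.
Scan x ∈ F_11. For each x, list the y ∈ F_11 with f(x, y) ≡ 0 and those with g(x, y) ≡ 0 (mod 11); the common zeros in that column are the intersection.
  x = 0: f ≡ 0 at y ∈ {5}; g ≡ 0 at y ∈ {0}; common: ∅.
  x = 1: f ≡ 0 at y ∈ {5}; g ≡ 0 at y ∈ {4}; common: ∅.
  x = 2: f ≡ 0 at y ∈ {5}; g ≡ 0 at y ∈ {1}; common: ∅.
  x = 3: f ≡ 0 at y ∈ {5}; g ≡ 0 at y ∈ {2}; common: ∅.
  x = 4: f ≡ 0 at y ∈ {5}; g ≡ 0 at y ∈ {7}; common: ∅.
  x = 5: f ≡ 0 at y ∈ {5}; g ≡ 0 at y ∈ {5}; common: {5}.
  x = 6: f ≡ 0 at y ∈ {5}; g ≡ 0 at y ∈ {7}; common: ∅.
  x = 7: f ≡ 0 at y ∈ {5}; g ≡ 0 at y ∈ {2}; common: ∅.
  x = 8: f ≡ 0 at y ∈ {5}; g ≡ 0 at y ∈ {1}; common: ∅.
  x = 9: f ≡ 0 at y ∈ {5}; g ≡ 0 at y ∈ {4}; common: ∅.
  x = 10: f ≡ 0 at y ∈ {5}; g ≡ 0 at y ∈ {0}; common: ∅.
Collecting: common zeros = {(5, 5)}, so the count is 1.
Comparison with the Bézout bound: 1 ≤ 2 = deg(f)·deg(g), as expected for curves with no common component (the affine F_11-count falls short of the bound because intersections may lie at infinity, over extension fields, or carry multiplicity).


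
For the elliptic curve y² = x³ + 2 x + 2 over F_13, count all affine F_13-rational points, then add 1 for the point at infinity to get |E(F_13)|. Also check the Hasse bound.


Affine points = {(2, 1), (2, 12), (3, 3), (3, 10), (4, 3), (4, 10), (6, 3), (6, 10), (8, 6), (8, 7), (11, 4), (11, 9), (12, 5), (12, 8)}; affine count = 14; |E(F_13)| = 15.

Discriminant check: Δ ∝ 4a³ + 27b² = 4·2³ + 27·2² = 4·8 + 27·4 ≡ 10 (mod 13). Nonzero ⇒ E is nonsingular.
For each x ∈ F_13, compute rhs = x³ + 2·x + 2 mod 13, then count y ∈ F_13 with y² ≡ rhs.
  x = 0: rhs = 2, matching y values: none (0 points).
  x = 1: rhs = 5, matching y values: none (0 points).
  x = 2: rhs = 1, matching y values: 1, 12 (2 points).
  x = 3: rhs = 9, matching y values: 3, 10 (2 points).
  x = 4: rhs = 9, matching y values: 3, 10 (2 points).
  x = 5: rhs = 7, matching y values: none (0 points).
  x = 6: rhs = 9, matching y values: 3, 10 (2 points).
  x = 7: rhs = 8, matching y values: none (0 points).
  x = 8: rhs = 10, matching y values: 6, 7 (2 points).
  x = 9: rhs = 8, matching y values: none (0 points).
  x = 10: rhs = 8, matching y values: none (0 points).
  x = 11: rhs = 3, matching y values: 4, 9 (2 points).
  x = 12: rhs = 12, matching y values: 5, 8 (2 points).
Total affine count: 14.
Full point count |E(F_13)| = 14 + 1 = 15.
Hasse bound: |15 − (13+1)| = |1| = 1 ≤ 2√13 ≈ 7.2111 ✓.


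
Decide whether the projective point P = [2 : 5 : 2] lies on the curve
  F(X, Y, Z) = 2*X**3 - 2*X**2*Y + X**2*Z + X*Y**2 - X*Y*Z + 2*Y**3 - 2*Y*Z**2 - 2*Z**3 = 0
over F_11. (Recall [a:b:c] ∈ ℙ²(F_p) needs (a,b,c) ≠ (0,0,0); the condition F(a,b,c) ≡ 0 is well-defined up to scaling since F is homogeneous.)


F(2,5,2) ≡ 10 (mod 11); P is NOT on the curve.

Evaluate F(2, 5, 2) term-by-term (mod 11).
  2*X**3 ↦ 2·8·1·1 = 16
  -2*X**2*Y ↦ -2·4·5·1 = -40
  X**2*Z ↦ 1·4·1·2 = 8
  X*Y**2 ↦ 1·2·25·1 = 50
  -X*Y*Z ↦ -1·2·5·2 = -20
  2*Y**3 ↦ 2·1·125·1 = 250
  -2*Y*Z**2 ↦ -2·1·5·4 = -40
  -2*Z**3 ↦ -2·1·1·8 = -16
Sum: F(2, 5, 2) = (16) + (-40) + (8) + (50) + (-20) + (250) + (-40) + (-16) = 208.
Reducing mod 11: 208 ≡ 10 (mod 11).
Since F(a, b, c) ≡ 10 ≠ 0 (mod 11), P does NOT lie on the curve.


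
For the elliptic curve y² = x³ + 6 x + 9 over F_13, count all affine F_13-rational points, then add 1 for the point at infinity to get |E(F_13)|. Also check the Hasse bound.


Affine points = {(0, 3), (0, 10), (1, 4), (1, 9), (2, 4), (2, 9), (6, 1), (6, 12), (7, 2), (7, 11), (8, 6), (8, 7), (9, 5), (9, 8), (10, 4), (10, 9)}; affine count = 16; |E(F_13)| = 17.

Discriminant check: Δ ∝ 4a³ + 27b² = 4·6³ + 27·9² = 4·216 + 27·81 ≡ 9 (mod 13). Nonzero ⇒ E is nonsingular.
For each x ∈ F_13, compute rhs = x³ + 6·x + 9 mod 13, then count y ∈ F_13 with y² ≡ rhs.
  x = 0: rhs = 9, matching y values: 3, 10 (2 points).
  x = 1: rhs = 3, matching y values: 4, 9 (2 points).
  x = 2: rhs = 3, matching y values: 4, 9 (2 points).
  x = 3: rhs = 2, matching y values: none (0 points).
  x = 4: rhs = 6, matching y values: none (0 points).
  x = 5: rhs = 8, matching y values: none (0 points).
  x = 6: rhs = 1, matching y values: 1, 12 (2 points).
  x = 7: rhs = 4, matching y values: 2, 11 (2 points).
  x = 8: rhs = 10, matching y values: 6, 7 (2 points).
  x = 9: rhs = 12, matching y values: 5, 8 (2 points).
  x = 10: rhs = 3, matching y values: 4, 9 (2 points).
  x = 11: rhs = 2, matching y values: none (0 points).
  x = 12: rhs = 2, matching y values: none (0 points).
Total affine count: 16.
Full point count |E(F_13)| = 16 + 1 = 17.
Hasse bound: |17 − (13+1)| = |3| = 3 ≤ 2√13 ≈ 7.2111 ✓.


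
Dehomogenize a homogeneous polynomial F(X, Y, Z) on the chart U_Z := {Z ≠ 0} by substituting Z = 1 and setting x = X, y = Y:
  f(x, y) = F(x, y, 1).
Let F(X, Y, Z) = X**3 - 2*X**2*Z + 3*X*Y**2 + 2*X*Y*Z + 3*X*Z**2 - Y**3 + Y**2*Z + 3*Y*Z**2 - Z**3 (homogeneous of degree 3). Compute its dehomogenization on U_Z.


f(x, y) = x**3 - 2*x**2 + 3*x*y**2 + 2*x*y + 3*x - y**3 + y**2 + 3*y - 1

On U_Z we set Z = 1. Each monomial c·X^i·Y^j·Z^k in F becomes c·x^i·y^j·1^k = c·x^i·y^j.
Substituting Z = 1: F(X, Y, 1) = x**3 - 2*x**2 + 3*x*y**2 + 2*x*y + 3*x - y**3 + y**2 + 3*y - 1.
Note: deg(f) ≤ deg(F) = 3; strict inequality happens when F is divisible by Z (lost terms).


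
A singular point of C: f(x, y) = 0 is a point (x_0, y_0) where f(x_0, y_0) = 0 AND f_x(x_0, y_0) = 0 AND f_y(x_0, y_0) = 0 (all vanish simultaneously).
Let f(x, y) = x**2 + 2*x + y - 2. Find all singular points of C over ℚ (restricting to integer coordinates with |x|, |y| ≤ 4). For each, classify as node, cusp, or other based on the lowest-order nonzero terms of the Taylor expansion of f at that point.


No singular points in the scanned grid; C is smooth there.

Compute partial derivatives:
  f_x = 2*x + 2.
  f_y = 1.
f_y = 1 is a nonzero constant, so f_y never vanishes: no point (x, y) can satisfy f = f_x = f_y = 0. In particular no (x, y) ∈ {−4, ..., 4}² is singular; the curve is smooth.


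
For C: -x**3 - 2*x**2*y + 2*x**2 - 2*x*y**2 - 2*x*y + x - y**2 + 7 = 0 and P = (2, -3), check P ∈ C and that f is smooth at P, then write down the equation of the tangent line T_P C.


Tangent line at P: 9*x + 18*y + 36 = 0.

Step 1: f(2, -3) = 0, so P lies on C.
Step 2: partial derivatives
  f_x(x, y) = -3*x**2 - 4*x*y + 4*x - 2*y**2 - 2*y + 1, f_y(x, y) = -2*x**2 - 4*x*y - 2*x - 2*y.
  f_x(P) = 9, f_y(P) = 18 (gradient nonzero, so P is smooth).
Step 3: tangent line at P: 9·(x − 2) + 18·(y − -3) = 0.
Expanding: 9*x + 18*y + 36 = 0.


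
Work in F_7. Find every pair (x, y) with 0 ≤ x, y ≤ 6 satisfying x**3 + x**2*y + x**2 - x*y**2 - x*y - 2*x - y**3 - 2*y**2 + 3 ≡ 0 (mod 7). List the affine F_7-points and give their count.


Affine F_7-points: {(0, 1), (0, 3), (3, 3), (4, 5), (5, 2)}; count = 5.

For each of the 49 pairs (x, y) ∈ F_7², evaluate f(x, y) mod 7. Record the zeros.
  x = 0: [0↦3, 1↦0, 2↦1, 3↦0, 4↦5, 5↦3, 6↦2]  zeros at y ∈ {1, 3}
  x = 1: [0↦3, 1↦6, 2↦4, 3↦5, 4↦3, 5↦6, 6↦1]  zeros at y ∈ ∅
  x = 2: [0↦4, 1↦1, 2↦5, 3↦3, 4↦3, 5↦6, 6↦6]  zeros at y ∈ ∅
  x = 3: [0↦5, 1↦5, 2↦3, 3↦0, 4↦4, 5↦2, 6↦2]  zeros at y ∈ {3}
  x = 4: [0↦5, 1↦3, 2↦4, 3↦2, 4↦5, 5↦0, 6↦2]  zeros at y ∈ {5}
  x = 5: [0↦3, 1↦1, 2↦0, 3↦1, 4↦5, 5↦6, 6↦5]  zeros at y ∈ {2}
  x = 6: [0↦5, 1↦5, 2↦4, 3↦3, 4↦3, 5↦5, 6↦3]  zeros at y ∈ ∅
Collecting zeros: affine points = {(0, 1), (0, 3), (3, 3), (4, 5), (5, 2)}.
Total count |C(F_7)_aff| = 5.


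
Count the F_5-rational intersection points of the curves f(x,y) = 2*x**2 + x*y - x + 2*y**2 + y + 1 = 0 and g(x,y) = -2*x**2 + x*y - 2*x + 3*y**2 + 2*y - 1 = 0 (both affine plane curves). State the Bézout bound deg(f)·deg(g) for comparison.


Common zeros: ∅; count = 0; Bézout bound = 4.

deg(f) = 2, deg(g) = 2, so Bézout bound = 4.
Scan x ∈ F_5. For each x, list the y ∈ F_5 with f(x, y) ≡ 0 and those with g(x, y) ≡ 0 (mod 5); the common zeros in that column are the intersection.
  x = 0: f ≡ 0 at y ∈ ∅; g ≡ 0 at y ∈ {2, 4}; common: ∅.
  x = 1: f ≡ 0 at y ∈ ∅; g ≡ 0 at y ∈ {0, 4}; common: ∅.
  x = 2: f ≡ 0 at y ∈ ∅; g ≡ 0 at y ∈ ∅; common: ∅.
  x = 3: f ≡ 0 at y ∈ ∅; g ≡ 0 at y ∈ {0}; common: ∅.
  x = 4: f ≡ 0 at y ∈ ∅; g ≡ 0 at y ∈ ∅; common: ∅.
Collecting: common zeros = ∅, so the count is 0.
Comparison with the Bézout bound: 0 ≤ 4 = deg(f)·deg(g), as expected for curves with no common component (the affine F_5-count falls short of the bound because intersections may lie at infinity, over extension fields, or carry multiplicity).


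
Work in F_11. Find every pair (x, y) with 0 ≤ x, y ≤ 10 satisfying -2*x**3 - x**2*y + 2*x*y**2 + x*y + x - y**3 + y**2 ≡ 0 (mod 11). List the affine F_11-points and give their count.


Affine F_11-points: {(0, 0), (0, 1), (3, 3), (4, 6), (4, 7), (7, 4), (8, 1), (9, 9)}; count = 8.

For each of the 121 pairs (x, y) ∈ F_11², evaluate f(x, y) mod 11. Record the zeros.
  x = 0: [0↦0, 1↦0, 2↦7, 3↦4, 4↦7, 5↦10, 6↦7, 7↦3, 8↦3, 9↦1, 10↦2]  zeros at y ∈ {0, 1}
  x = 1: [0↦10, 1↦1, 2↦3, 3↦10, 4↦5, 5↦4, 6↦1, 7↦1, 8↦9, 9↦8, 10↦3]  zeros at y ∈ ∅
  x = 2: [0↦8, 1↦10, 2↦5, 3↦9, 4↦5, 5↦9, 6↦4, 7↦6, 8↦9, 9↦7, 10↦5]  zeros at y ∈ ∅
  x = 3: [0↦4, 1↦4, 2↦1, 3↦0, 4↦6, 5↦2, 6↦4, 7↦6, 8↦2, 9↦8, 10↦7]  zeros at y ∈ {3}
  x = 4: [0↦8, 1↦4, 2↦1, 3↦4, 4↦7, 5↦4, 6↦0, 7↦0, 8↦9, 9↦10, 10↦8]  zeros at y ∈ {6, 7}
  x = 5: [0↦8, 1↦9, 2↦4, 3↦9, 4↦7, 5↦3, 6↦2, 7↦9, 8↦7, 9↦1, 10↦7]  zeros at y ∈ ∅
  x = 6: [0↦3, 1↦7, 2↦9, 3↦3, 4↦5, 5↦9, 6↦9, 7↦10, 8↦6, 9↦2, 10↦3]  zeros at y ∈ ∅
  x = 7: [0↦3, 1↦8, 2↦4, 3↦7, 4↦0, 5↦10, 6↦9, 7↦2, 8↦5, 9↦1, 10↦6]  zeros at y ∈ {4}
  x = 8: [0↦7, 1↦0, 2↦10, 3↦9, 4↦2, 5↦5, 6↦1, 7↦6, 8↦3, 9↦8, 10↦4]  zeros at y ∈ {1}
  x = 9: [0↦3, 1↦4, 2↦4, 3↦8, 4↦10, 5↦4, 6↦6, 7↦10, 8↦10, 9↦0, 10↦7]  zeros at y ∈ {9}
  x = 10: [0↦1, 1↦8, 2↦7, 3↦3, 4↦1, 5↦6, 6↦1, 7↦2, 8↦3, 9↦9, 10↦3]  zeros at y ∈ ∅
Collecting zeros: affine points = {(0, 0), (0, 1), (3, 3), (4, 6), (4, 7), (7, 4), (8, 1), (9, 9)}.
Total count |C(F_11)_aff| = 8.


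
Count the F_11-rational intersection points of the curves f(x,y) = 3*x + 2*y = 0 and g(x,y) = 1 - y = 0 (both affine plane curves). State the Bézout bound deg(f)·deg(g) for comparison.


Common zeros: {(3, 1)}; count = 1; Bézout bound = 1.

deg(f) = 1, deg(g) = 1, so Bézout bound = 1.
Scan x ∈ F_11. For each x, list the y ∈ F_11 with f(x, y) ≡ 0 and those with g(x, y) ≡ 0 (mod 11); the common zeros in that column are the intersection.
  x = 0: f ≡ 0 at y ∈ {0}; g ≡ 0 at y ∈ {1}; common: ∅.
  x = 1: f ≡ 0 at y ∈ {4}; g ≡ 0 at y ∈ {1}; common: ∅.
  x = 2: f ≡ 0 at y ∈ {8}; g ≡ 0 at y ∈ {1}; common: ∅.
  x = 3: f ≡ 0 at y ∈ {1}; g ≡ 0 at y ∈ {1}; common: {1}.
  x = 4: f ≡ 0 at y ∈ {5}; g ≡ 0 at y ∈ {1}; common: ∅.
  x = 5: f ≡ 0 at y ∈ {9}; g ≡ 0 at y ∈ {1}; common: ∅.
  x = 6: f ≡ 0 at y ∈ {2}; g ≡ 0 at y ∈ {1}; common: ∅.
  x = 7: f ≡ 0 at y ∈ {6}; g ≡ 0 at y ∈ {1}; common: ∅.
  x = 8: f ≡ 0 at y ∈ {10}; g ≡ 0 at y ∈ {1}; common: ∅.
  x = 9: f ≡ 0 at y ∈ {3}; g ≡ 0 at y ∈ {1}; common: ∅.
  x = 10: f ≡ 0 at y ∈ {7}; g ≡ 0 at y ∈ {1}; common: ∅.
Collecting: common zeros = {(3, 1)}, so the count is 1.
Comparison with the Bézout bound: 1 ≤ 1 = deg(f)·deg(g), as expected for curves with no common component (the bound is attained).


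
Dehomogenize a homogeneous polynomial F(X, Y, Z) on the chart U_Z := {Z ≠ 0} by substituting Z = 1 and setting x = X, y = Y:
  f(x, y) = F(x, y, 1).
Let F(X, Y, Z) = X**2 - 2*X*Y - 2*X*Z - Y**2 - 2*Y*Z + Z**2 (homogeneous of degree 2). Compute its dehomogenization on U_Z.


f(x, y) = x**2 - 2*x*y - 2*x - y**2 - 2*y + 1

On U_Z we set Z = 1. Each monomial c·X^i·Y^j·Z^k in F becomes c·x^i·y^j·1^k = c·x^i·y^j.
Substituting Z = 1: F(X, Y, 1) = x**2 - 2*x*y - 2*x - y**2 - 2*y + 1.
Note: deg(f) ≤ deg(F) = 2; strict inequality happens when F is divisible by Z (lost terms).


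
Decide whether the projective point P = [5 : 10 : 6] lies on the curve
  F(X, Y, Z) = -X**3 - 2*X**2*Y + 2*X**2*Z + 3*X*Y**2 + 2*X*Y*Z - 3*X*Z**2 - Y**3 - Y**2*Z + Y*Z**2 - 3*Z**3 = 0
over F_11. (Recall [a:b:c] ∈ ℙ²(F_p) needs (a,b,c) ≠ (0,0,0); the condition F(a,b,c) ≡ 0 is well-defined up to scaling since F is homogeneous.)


F(5,10,6) ≡ 7 (mod 11); P is NOT on the curve.

Evaluate F(5, 10, 6) term-by-term (mod 11).
  -X**3 ↦ -1·125·1·1 = -125
  -2*X**2*Y ↦ -2·25·10·1 = -500
  2*X**2*Z ↦ 2·25·1·6 = 300
  3*X*Y**2 ↦ 3·5·100·1 = 1500
  2*X*Y*Z ↦ 2·5·10·6 = 600
  -3*X*Z**2 ↦ -3·5·1·36 = -540
  -Y**3 ↦ -1·1·1000·1 = -1000
  -Y**2*Z ↦ -1·1·100·6 = -600
  Y*Z**2 ↦ 1·1·10·36 = 360
  -3*Z**3 ↦ -3·1·1·216 = -648
Sum: F(5, 10, 6) = (-125) + (-500) + (300) + (1500) + (600) + (-540) + (-1000) + (-600) + (360) + (-648) = -653.
Reducing mod 11: -653 ≡ 7 (mod 11).
Since F(a, b, c) ≡ 7 ≠ 0 (mod 11), P does NOT lie on the curve.


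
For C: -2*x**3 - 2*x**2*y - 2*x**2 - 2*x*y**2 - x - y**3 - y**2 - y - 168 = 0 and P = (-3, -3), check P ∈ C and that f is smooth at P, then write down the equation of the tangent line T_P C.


Tangent line at P: -97*x - 76*y - 519 = 0.

Step 1: f(-3, -3) = 0, so P lies on C.
Step 2: partial derivatives
  f_x(x, y) = -6*x**2 - 4*x*y - 4*x - 2*y**2 - 1, f_y(x, y) = -2*x**2 - 4*x*y - 3*y**2 - 2*y - 1.
  f_x(P) = -97, f_y(P) = -76 (gradient nonzero, so P is smooth).
Step 3: tangent line at P: -97·(x − -3) + -76·(y − -3) = 0.
Expanding: -97*x - 76*y - 519 = 0.


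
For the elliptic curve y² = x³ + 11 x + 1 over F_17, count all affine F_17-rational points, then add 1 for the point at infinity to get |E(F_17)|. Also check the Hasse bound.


Affine points = {(0, 1), (0, 16), (1, 8), (1, 9), (7, 8), (7, 9), (9, 8), (9, 9), (11, 5), (11, 12), (12, 5), (12, 12), (14, 3), (14, 14)}; affine count = 14; |E(F_17)| = 15.

Discriminant check: Δ ∝ 4a³ + 27b² = 4·11³ + 27·1² = 4·1331 + 27·1 ≡ 13 (mod 17). Nonzero ⇒ E is nonsingular.
For each x ∈ F_17, compute rhs = x³ + 11·x + 1 mod 17, then count y ∈ F_17 with y² ≡ rhs.
  x = 0: rhs = 1, matching y values: 1, 16 (2 points).
  x = 1: rhs = 13, matching y values: 8, 9 (2 points).
  x = 2: rhs = 14, matching y values: none (0 points).
  x = 3: rhs = 10, matching y values: none (0 points).
  x = 4: rhs = 7, matching y values: none (0 points).
  x = 5: rhs = 11, matching y values: none (0 points).
  x = 6: rhs = 11, matching y values: none (0 points).
  x = 7: rhs = 13, matching y values: 8, 9 (2 points).
  x = 8: rhs = 6, matching y values: none (0 points).
  x = 9: rhs = 13, matching y values: 8, 9 (2 points).
  x = 10: rhs = 6, matching y values: none (0 points).
  x = 11: rhs = 8, matching y values: 5, 12 (2 points).
  x = 12: rhs = 8, matching y values: 5, 12 (2 points).
  x = 13: rhs = 12, matching y values: none (0 points).
  x = 14: rhs = 9, matching y values: 3, 14 (2 points).
  x = 15: rhs = 5, matching y values: none (0 points).
  x = 16: rhs = 6, matching y values: none (0 points).
Total affine count: 14.
Full point count |E(F_17)| = 14 + 1 = 15.
Hasse bound: |15 − (17+1)| = |-3| = 3 ≤ 2√17 ≈ 8.2462 ✓.


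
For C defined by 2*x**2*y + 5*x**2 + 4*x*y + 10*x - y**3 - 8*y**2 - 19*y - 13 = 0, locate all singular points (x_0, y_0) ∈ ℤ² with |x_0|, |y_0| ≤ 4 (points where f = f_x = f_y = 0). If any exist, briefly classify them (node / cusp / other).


Singular points: {(-1, -3)}; classification: node.

Compute partial derivatives:
  f_x = 4*x*y + 10*x + 4*y + 10.
  f_y = 2*x**2 + 4*x - 3*y**2 - 16*y - 19.
Scan x_0 ∈ {−4, ..., 4}. For each x_0, f_y(x_0, y) is a polynomial in y; find its integer roots y ∈ {−4, ..., 4}, then test f_x and f at those candidates.
  x = -4: f_y(-4, y) = -3*y**2 - 16*y - 3; no integer root y with |y| ≤ 4.
  x = -3: f_y(-3, y) = -3*y**2 - 16*y - 13; vanishes at y ∈ {-1}. (-3, -1): f_x = -12 ≠ 0.
  x = -2: f_y(-2, y) = -3*y**2 - 16*y - 19; no integer root y with |y| ≤ 4.
  x = -1: f_y(-1, y) = -3*y**2 - 16*y - 21; vanishes at y ∈ {-3}. (-1, -3): f_x = 0, f = 0 — SINGULAR.
  x = 0: f_y(0, y) = -3*y**2 - 16*y - 19; no integer root y with |y| ≤ 4.
  x = 1: f_y(1, y) = -3*y**2 - 16*y - 13; vanishes at y ∈ {-1}. (1, -1): f_x = 12 ≠ 0.
  x = 2: f_y(2, y) = -3*y**2 - 16*y - 3; no integer root y with |y| ≤ 4.
  x = 3: f_y(3, y) = -3*y**2 - 16*y + 11; no integer root y with |y| ≤ 4.
  x = 4: f_y(4, y) = -3*y**2 - 16*y + 29; no integer root y with |y| ≤ 4.
Only singular point on the grid: (-1, -3).
Classify: substitute x = -1 + u, y = -3 + v and expand: f = 2*u**2*v - u**2 - v**3 + v**2.
No constant or linear terms (consistent with a singular point). Quadratic part: -u**2 + v**2. Cubic part: 2*u**2*v - v**3.
The quadratic part v**2 - u**2 = (v − u)(v + u) splits into two distinct linear factors, so there are two distinct tangent lines y − -3 = ±(x − -1) — this is a node (ordinary double point).
Classification: node.


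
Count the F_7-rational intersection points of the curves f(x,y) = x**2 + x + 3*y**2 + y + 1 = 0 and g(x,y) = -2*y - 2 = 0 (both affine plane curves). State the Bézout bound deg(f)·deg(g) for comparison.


Common zeros: ∅; count = 0; Bézout bound = 2.

deg(f) = 2, deg(g) = 1, so Bézout bound = 2.
Scan x ∈ F_7. For each x, list the y ∈ F_7 with f(x, y) ≡ 0 and those with g(x, y) ≡ 0 (mod 7); the common zeros in that column are the intersection.
  x = 0: f ≡ 0 at y ∈ ∅; g ≡ 0 at y ∈ {6}; common: ∅.
  x = 1: f ≡ 0 at y ∈ {1}; g ≡ 0 at y ∈ {6}; common: ∅.
  x = 2: f ≡ 0 at y ∈ {0, 2}; g ≡ 0 at y ∈ {6}; common: ∅.
  x = 3: f ≡ 0 at y ∈ ∅; g ≡ 0 at y ∈ {6}; common: ∅.
  x = 4: f ≡ 0 at y ∈ {0, 2}; g ≡ 0 at y ∈ {6}; common: ∅.
  x = 5: f ≡ 0 at y ∈ {1}; g ≡ 0 at y ∈ {6}; common: ∅.
  x = 6: f ≡ 0 at y ∈ ∅; g ≡ 0 at y ∈ {6}; common: ∅.
Collecting: common zeros = ∅, so the count is 0.
Comparison with the Bézout bound: 0 ≤ 2 = deg(f)·deg(g), as expected for curves with no common component (the affine F_7-count falls short of the bound because intersections may lie at infinity, over extension fields, or carry multiplicity).


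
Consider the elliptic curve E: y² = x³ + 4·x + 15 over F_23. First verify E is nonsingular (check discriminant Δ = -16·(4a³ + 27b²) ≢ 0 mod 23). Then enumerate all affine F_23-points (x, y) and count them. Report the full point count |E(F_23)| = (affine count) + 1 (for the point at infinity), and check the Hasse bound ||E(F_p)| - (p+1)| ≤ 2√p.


Affine points = {(2, 10), (2, 13), (3, 10), (3, 13), (4, 7), (4, 16), (6, 5), (6, 18), (7, 8), (7, 15), (14, 3), (14, 20), (15, 0), (16, 9), (16, 14), (18, 10), (18, 13), (19, 2), (19, 21)}; affine count = 19; |E(F_23)| = 20.

Discriminant check: Δ ∝ 4a³ + 27b² = 4·4³ + 27·15² = 4·64 + 27·225 ≡ 6 (mod 23). Nonzero ⇒ E is nonsingular.
For each x ∈ F_23, compute rhs = x³ + 4·x + 15 mod 23, then count y ∈ F_23 with y² ≡ rhs.
  x = 0: rhs = 15, matching y values: none (0 points).
  x = 1: rhs = 20, matching y values: none (0 points).
  x = 2: rhs = 8, matching y values: 10, 13 (2 points).
  x = 3: rhs = 8, matching y values: 10, 13 (2 points).
  x = 4: rhs = 3, matching y values: 7, 16 (2 points).
  x = 5: rhs = 22, matching y values: none (0 points).
  x = 6: rhs = 2, matching y values: 5, 18 (2 points).
  x = 7: rhs = 18, matching y values: 8, 15 (2 points).
  x = 8: rhs = 7, matching y values: none (0 points).
  x = 9: rhs = 21, matching y values: none (0 points).
  x = 10: rhs = 20, matching y values: none (0 points).
  x = 11: rhs = 10, matching y values: none (0 points).
  x = 12: rhs = 20, matching y values: none (0 points).
  x = 13: rhs = 10, matching y values: none (0 points).
  x = 14: rhs = 9, matching y values: 3, 20 (2 points).
  x = 15: rhs = 0, matching y values: 0 (1 points).
  x = 16: rhs = 12, matching y values: 9, 14 (2 points).
  x = 17: rhs = 5, matching y values: none (0 points).
  x = 18: rhs = 8, matching y values: 10, 13 (2 points).
  x = 19: rhs = 4, matching y values: 2, 21 (2 points).
  x = 20: rhs = 22, matching y values: none (0 points).
  x = 21: rhs = 22, matching y values: none (0 points).
  x = 22: rhs = 10, matching y values: none (0 points).
Total affine count: 19.
Full point count |E(F_23)| = 19 + 1 = 20.
Hasse bound: |20 − (23+1)| = |-4| = 4 ≤ 2√23 ≈ 9.5917 ✓.
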